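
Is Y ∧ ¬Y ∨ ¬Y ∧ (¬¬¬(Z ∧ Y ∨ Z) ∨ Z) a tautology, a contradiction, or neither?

Y ∧ ¬Y ∨ ¬Y ∧ (¬¬¬(Z ∧ Y ∨ Z) ∨ Z)
= ¬Y ∧ (¬¬¬(Z ∧ Y ∨ Z) ∨ Z)   — complement / identity
= ¬Y ∧ (¬(Z ∧ Y ∨ Z) ∨ Z)   — double negation
= ¬Y ∧ (¬Z ∨ Z)   — absorption
= ¬Y   — complement / identity
This depends on Y, so it is not a constant.

neither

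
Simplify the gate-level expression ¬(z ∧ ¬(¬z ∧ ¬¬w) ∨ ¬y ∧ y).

¬z

¬(z ∧ ¬(¬z ∧ ¬¬w) ∨ ¬y ∧ y)
= ¬(z ∧ ¬(¬z ∧ ¬¬w))   [complement / identity]
= ¬(z ∧ (z ∨ ¬w))   [De Morgan]
= ¬z   [absorption]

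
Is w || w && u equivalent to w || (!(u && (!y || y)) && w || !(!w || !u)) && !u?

Yes

E1: w || w && u
    = w   (absorption)
E2: w || (!(u && (!y || y)) && w || !(!w || !u)) && !u
    = w || (!u && w || !(!w || !u)) && !u   (complement / identity)
    = w || (!u && w || w && u) && !u   (De Morgan)
    = w || w && !u   (distribution)
    = w   (absorption)
Both reduce to w, so they are equivalent.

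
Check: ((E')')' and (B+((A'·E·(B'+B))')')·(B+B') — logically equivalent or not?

E1: ((E')')'
    = E'   (double negation)
E2: (B+((A'·E·(B'+B))')')·(B+B')
    = B+((A'·E·(B'+B))')'   (complement / identity)
    = B+((A'·E)')'   (complement / identity)
    = B+A'·E   (double negation)
These differ: at A=1, B=0, E=0, E1 = 1 but E2 = 0.

No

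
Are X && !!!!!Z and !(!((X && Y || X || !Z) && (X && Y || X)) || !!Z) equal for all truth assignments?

Yes

E1: X && !!!!!Z
    = X && !!!Z   (double negation)
    = X && !Z   (double negation)
E2: !(!((X && Y || X || !Z) && (X && Y || X)) || !!Z)
    = !(!(X && Y || X) || !!Z)   (absorption)
    = (X && Y || X) && !Z   (De Morgan)
    = X && !Z   (absorption)
Both reduce to X && !Z, so they are equivalent.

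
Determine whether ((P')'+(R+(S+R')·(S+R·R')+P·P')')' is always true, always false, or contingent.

contingent

((P')'+(R+(S+R')·(S+R·R')+P·P')')'
= ((P')'+(R+(S+R')·S+P·P')')'
= ((P')'+(R+(S+R')·S)')'
= P'·(R+(S+R')·S)
= P'·(R+S)
This depends on P, R, S, so it is not a constant.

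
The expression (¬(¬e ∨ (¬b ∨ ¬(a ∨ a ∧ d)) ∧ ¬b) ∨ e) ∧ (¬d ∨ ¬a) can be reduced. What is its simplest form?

(¬(¬e ∨ (¬b ∨ ¬(a ∨ a ∧ d)) ∧ ¬b) ∨ e) ∧ (¬d ∨ ¬a)
= (¬(¬e ∨ (¬b ∨ ¬a) ∧ ¬b) ∨ e) ∧ (¬d ∨ ¬a)
= (¬(¬e ∨ ¬b) ∨ e) ∧ (¬d ∨ ¬a)
= (e ∧ b ∨ e) ∧ (¬d ∨ ¬a)
= e ∧ (¬d ∨ ¬a)

e ∧ (¬d ∨ ¬a)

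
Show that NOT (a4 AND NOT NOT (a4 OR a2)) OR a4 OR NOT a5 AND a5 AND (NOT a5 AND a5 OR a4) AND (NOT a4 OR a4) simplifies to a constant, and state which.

NOT (a4 AND NOT NOT (a4 OR a2)) OR a4 OR NOT a5 AND a5 AND (NOT a5 AND a5 OR a4) AND (NOT a4 OR a4)
= NOT (a4 AND NOT NOT (a4 OR a2)) OR a4 OR NOT a5 AND a5 AND (NOT a5 AND a5 OR a4)
= NOT (a4 AND NOT NOT (a4 OR a2)) OR a4 OR NOT a5 AND a5
= NOT (a4 AND NOT NOT (a4 OR a2)) OR a4
= NOT (a4 AND (a4 OR a2)) OR a4
= NOT a4 OR a4
= TRUE

TRUE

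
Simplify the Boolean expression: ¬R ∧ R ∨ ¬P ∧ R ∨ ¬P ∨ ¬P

¬R ∧ R ∨ ¬P ∧ R ∨ ¬P ∨ ¬P
= ¬R ∧ R ∨ ¬P ∨ ¬P
= ¬R ∧ R ∨ ¬P
= ¬P

¬P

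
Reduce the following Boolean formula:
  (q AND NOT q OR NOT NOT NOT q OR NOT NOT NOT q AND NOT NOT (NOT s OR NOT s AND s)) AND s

(q AND NOT q OR NOT NOT NOT q OR NOT NOT NOT q AND NOT NOT (NOT s OR NOT s AND s)) AND s
= (NOT NOT NOT q OR NOT NOT NOT q AND NOT NOT (NOT s OR NOT s AND s)) AND s   (complement / identity)
= (NOT NOT NOT q OR NOT NOT NOT q AND NOT NOT NOT s) AND s   (complement / identity)
= (NOT NOT NOT q OR NOT NOT NOT q AND NOT s) AND s   (double negation)
= NOT NOT NOT q AND s   (absorption)
= NOT q AND s   (double negation)

NOT q AND s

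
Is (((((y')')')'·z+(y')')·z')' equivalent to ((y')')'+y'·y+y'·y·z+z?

Yes

E1: (((((y')')')'·z+(y')')·z')'
    = (((y')'·z+(y')')·z')'   — double negation
    = ((y')'·z')'   — absorption
    = y'+z   — De Morgan
E2: ((y')')'+y'·y+y'·y·z+z
    = ((y')')'+y'·y+z   — absorption
    = y'+y'·y+z   — double negation
    = y'+z   — complement / identity
Both reduce to y'+z, so they are equivalent.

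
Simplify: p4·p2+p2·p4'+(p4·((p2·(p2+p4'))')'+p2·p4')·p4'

p2

p4·p2+p2·p4'+(p4·((p2·(p2+p4'))')'+p2·p4')·p4'
= p4·p2+p2·p4'+(p4·p2·(p2+p4')+p2·p4')·p4'
= p4·p2+p2·p4'+(p4·p2+p2·p4')·p4'
= p4·p2+p2·p4'
= p2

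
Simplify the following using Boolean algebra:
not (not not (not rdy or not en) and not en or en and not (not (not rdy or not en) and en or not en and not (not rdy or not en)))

rdy and en

not (not not (not rdy or not en) and not en or en and not (not (not rdy or not en) and en or not en and not (not rdy or not en)))
= not (not not (not rdy or not en) and not en or en and not not (not rdy or not en))   [distribution]
= not not not (not rdy or not en)   [distribution]
= not not (rdy and en)   [De Morgan]
= rdy and en   [double negation]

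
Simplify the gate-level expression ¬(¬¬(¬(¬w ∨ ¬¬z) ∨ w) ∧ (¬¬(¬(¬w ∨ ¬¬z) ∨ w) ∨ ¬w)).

¬(¬¬(¬(¬w ∨ ¬¬z) ∨ w) ∧ (¬¬(¬(¬w ∨ ¬¬z) ∨ w) ∨ ¬w))
= ¬¬¬(¬(¬w ∨ ¬¬z) ∨ w)   (absorption)
= ¬¬¬(w ∧ ¬z ∨ w)   (De Morgan)
= ¬¬¬w   (absorption)
= ¬w   (double negation)

¬w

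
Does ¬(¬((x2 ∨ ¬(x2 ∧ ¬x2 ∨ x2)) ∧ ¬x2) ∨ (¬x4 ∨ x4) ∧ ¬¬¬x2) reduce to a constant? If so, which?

yes, False

¬(¬((x2 ∨ ¬(x2 ∧ ¬x2 ∨ x2)) ∧ ¬x2) ∨ (¬x4 ∨ x4) ∧ ¬¬¬x2)
= ¬(¬((x2 ∨ ¬(x2 ∧ ¬x2 ∨ x2)) ∧ ¬x2) ∨ ¬¬¬x2)
= ¬(¬((x2 ∨ ¬x2) ∧ ¬x2) ∨ ¬¬¬x2)
= ¬(¬((x2 ∨ ¬x2) ∧ ¬x2) ∨ ¬x2)
= ¬(¬¬x2 ∨ ¬x2)
= ¬x2 ∧ x2
= False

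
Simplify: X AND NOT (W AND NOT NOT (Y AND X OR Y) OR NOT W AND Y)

X AND NOT (W AND NOT NOT (Y AND X OR Y) OR NOT W AND Y)
= X AND NOT (W AND NOT NOT Y OR NOT W AND Y)
= X AND NOT (W AND Y OR NOT W AND Y)
= X AND NOT Y

X AND NOT Y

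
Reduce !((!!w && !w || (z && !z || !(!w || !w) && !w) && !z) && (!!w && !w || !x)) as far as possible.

!((!!w && !w || (z && !z || !(!w || !w) && !w) && !z) && (!!w && !w || !x))
= !((!!w && !w || !(!w || !w) && !w && !z) && (!!w && !w || !x))   — complement / identity
= !((!!w && !w || !!w && !w && !z) && (!!w && !w || !x))   — idempotence
= !(!!w && !w && (!!w && !w || !x))   — absorption
= !(!!w && !w)   — absorption
= !w || w   — De Morgan
= true   — complement

true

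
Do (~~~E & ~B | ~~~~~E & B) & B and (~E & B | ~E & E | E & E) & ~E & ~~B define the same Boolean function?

Yes

E1: (~~~E & ~B | ~~~~~E & B) & B
    = (~~~E & ~B | ~~~E & B) & B   — double negation
    = ~~~E & B   — distribution
    = ~E & B   — double negation
E2: (~E & B | ~E & E | E & E) & ~E & ~~B
    = (~E & B | E) & ~E & ~~B   — distribution
    = (~E & B | E) & ~E & B   — double negation
    = ~E & B   — absorption
Both reduce to ~E & B, so they are equivalent.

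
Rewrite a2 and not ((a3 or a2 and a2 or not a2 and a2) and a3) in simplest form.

a2 and not a3

a2 and not ((a3 or a2 and a2 or not a2 and a2) and a3)
= a2 and not ((a3 or a2) and a3)
= a2 and not a3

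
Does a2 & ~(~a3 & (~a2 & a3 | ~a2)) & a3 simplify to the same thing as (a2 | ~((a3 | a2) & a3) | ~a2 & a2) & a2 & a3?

Yes

E1: a2 & ~(~a3 & (~a2 & a3 | ~a2)) & a3
    = a2 & ~(~a3 & ~a2) & a3   [absorption]
    = a2 & (a3 | a2) & a3   [De Morgan]
    = a2 & a3   [absorption]
E2: (a2 | ~((a3 | a2) & a3) | ~a2 & a2) & a2 & a3
    = (a2 | ~a3 | ~a2 & a2) & a2 & a3   [absorption]
    = (a2 | ~a3) & a2 & a3   [complement / identity]
    = a2 & a3   [absorption]
Both reduce to a2 & a3, so they are equivalent.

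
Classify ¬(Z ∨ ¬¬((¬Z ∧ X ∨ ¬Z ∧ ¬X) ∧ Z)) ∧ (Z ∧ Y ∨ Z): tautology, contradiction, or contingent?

contradiction

¬(Z ∨ ¬¬((¬Z ∧ X ∨ ¬Z ∧ ¬X) ∧ Z)) ∧ (Z ∧ Y ∨ Z)
= ¬(Z ∨ ¬¬(¬Z ∧ Z)) ∧ (Z ∧ Y ∨ Z)   — distribution
= ¬(Z ∨ ¬Z ∧ Z) ∧ (Z ∧ Y ∨ Z)   — double negation
= ¬(Z ∨ ¬Z ∧ Z) ∧ Z   — absorption
= ¬Z ∧ Z   — complement / identity
= False   — complement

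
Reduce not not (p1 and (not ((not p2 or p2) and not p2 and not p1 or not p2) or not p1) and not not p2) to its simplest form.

p1 and p2

not not (p1 and (not ((not p2 or p2) and not p2 and not p1 or not p2) or not p1) and not not p2)
= not not (p1 and (not (not p2 and not p1 or not p2) or not p1) and not not p2)   (complement / identity)
= not not (p1 and (not not p2 or not p1) and not not p2)   (absorption)
= not not (p1 and not not p2)   (absorption)
= p1 and not not p2   (double negation)
= p1 and p2   (double negation)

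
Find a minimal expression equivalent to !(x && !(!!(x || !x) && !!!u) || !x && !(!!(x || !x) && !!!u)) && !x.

!u && !x

!(x && !(!!(x || !x) && !!!u) || !x && !(!!(x || !x) && !!!u)) && !x
= !!(!!(x || !x) && !!!u) && !x   (distribution)
= !(!(x || !x) || !!u) && !x   (De Morgan)
= (x || !x) && !u && !x   (De Morgan)
= !u && !x   (complement / identity)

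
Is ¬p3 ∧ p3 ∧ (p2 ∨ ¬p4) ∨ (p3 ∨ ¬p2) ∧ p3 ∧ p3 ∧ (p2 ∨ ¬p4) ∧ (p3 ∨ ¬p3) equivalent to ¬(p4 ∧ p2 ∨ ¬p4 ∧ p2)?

No

E1: ¬p3 ∧ p3 ∧ (p2 ∨ ¬p4) ∨ (p3 ∨ ¬p2) ∧ p3 ∧ p3 ∧ (p2 ∨ ¬p4) ∧ (p3 ∨ ¬p3)
    = ¬p3 ∧ p3 ∧ (p2 ∨ ¬p4) ∨ p3 ∧ p3 ∧ (p2 ∨ ¬p4) ∧ (p3 ∨ ¬p3)   [absorption]
    = ¬p3 ∧ p3 ∧ (p2 ∨ ¬p4) ∨ p3 ∧ p3 ∧ (p2 ∨ ¬p4)   [complement / identity]
    = p3 ∧ (p2 ∨ ¬p4)   [distribution]
E2: ¬(p4 ∧ p2 ∨ ¬p4 ∧ p2)
    = ¬p2   [distribution]
These differ: at p2=0, p3=0, p4=0, E1 = 0 but E2 = 1.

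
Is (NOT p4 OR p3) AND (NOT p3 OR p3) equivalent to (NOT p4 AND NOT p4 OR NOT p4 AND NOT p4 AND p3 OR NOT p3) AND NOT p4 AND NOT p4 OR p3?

E1: (NOT p4 OR p3) AND (NOT p3 OR p3)
    = NOT p4 OR p3   — complement / identity
E2: (NOT p4 AND NOT p4 OR NOT p4 AND NOT p4 AND p3 OR NOT p3) AND NOT p4 AND NOT p4 OR p3
    = (NOT p4 AND NOT p4 OR NOT p3) AND NOT p4 AND NOT p4 OR p3   — absorption
    = NOT p4 AND NOT p4 OR p3   — absorption
    = NOT p4 OR p3   — idempotence
Both reduce to NOT p4 OR p3, so they are equivalent.

Yes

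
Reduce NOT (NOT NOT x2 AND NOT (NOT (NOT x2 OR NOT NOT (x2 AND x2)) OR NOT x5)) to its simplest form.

NOT x2 OR NOT x5

NOT (NOT NOT x2 AND NOT (NOT (NOT x2 OR NOT NOT (x2 AND x2)) OR NOT x5))
= NOT (NOT NOT x2 AND NOT (NOT (NOT x2 OR NOT NOT x2) OR NOT x5))   [idempotence]
= NOT (NOT NOT x2 AND NOT (x2 AND NOT x2 OR NOT x5))   [De Morgan]
= NOT (NOT NOT x2 AND NOT NOT x5)   [complement / identity]
= NOT x2 OR NOT x5   [De Morgan]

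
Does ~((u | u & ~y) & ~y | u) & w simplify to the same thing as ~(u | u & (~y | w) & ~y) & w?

E1: ~((u | u & ~y) & ~y | u) & w
    = ~(u & ~y | u) & w   [absorption]
    = ~u & w   [absorption]
E2: ~(u | u & (~y | w) & ~y) & w
    = ~(u | u & ~y) & w   [absorption]
    = ~u & w   [absorption]
Both reduce to ~u & w, so they are equivalent.

Yes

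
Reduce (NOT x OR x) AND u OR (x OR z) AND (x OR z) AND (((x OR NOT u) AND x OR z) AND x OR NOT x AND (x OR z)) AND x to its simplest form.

u OR x

(NOT x OR x) AND u OR (x OR z) AND (x OR z) AND (((x OR NOT u) AND x OR z) AND x OR NOT x AND (x OR z)) AND x
= u OR (x OR z) AND (x OR z) AND (((x OR NOT u) AND x OR z) AND x OR NOT x AND (x OR z)) AND x   — complement / identity
= u OR (x OR z) AND (x OR z) AND ((x OR z) AND x OR NOT x AND (x OR z)) AND x   — absorption
= u OR (x OR z) AND (x OR z) AND (x OR z) AND x   — distribution
= u OR (x OR z) AND (x OR z) AND x   — idempotence
= u OR (x OR z) AND x   — idempotence
= u OR x   — absorption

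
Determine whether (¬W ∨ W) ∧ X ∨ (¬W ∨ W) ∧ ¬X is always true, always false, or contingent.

always true

(¬W ∨ W) ∧ X ∨ (¬W ∨ W) ∧ ¬X
= ¬W ∨ W   [distribution]
= True   [complement]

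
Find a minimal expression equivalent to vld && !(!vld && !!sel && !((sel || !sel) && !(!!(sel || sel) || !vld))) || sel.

vld || sel

vld && !(!vld && !!sel && !((sel || !sel) && !(!!(sel || sel) || !vld))) || sel
= vld && !(!vld && !!sel && !!(!!(sel || sel) || !vld)) || sel   [complement / identity]
= vld && !(!vld && !!sel && !!(!!sel || !vld)) || sel   [idempotence]
= vld && !(!vld && !!sel && (!!sel || !vld)) || sel   [double negation]
= vld && !(!vld && !!sel) || sel   [absorption]
= vld && (vld || !sel) || sel   [De Morgan]
= vld || sel   [absorption]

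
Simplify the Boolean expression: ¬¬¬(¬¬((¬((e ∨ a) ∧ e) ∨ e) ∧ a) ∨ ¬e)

¬a ∧ e

¬¬¬(¬¬((¬((e ∨ a) ∧ e) ∨ e) ∧ a) ∨ ¬e)
= ¬¬¬(¬¬((¬e ∨ e) ∧ a) ∨ ¬e)
= ¬¬(¬((¬e ∨ e) ∧ a) ∧ e)
= ¬((¬e ∨ e) ∧ a) ∧ e
= ¬a ∧ e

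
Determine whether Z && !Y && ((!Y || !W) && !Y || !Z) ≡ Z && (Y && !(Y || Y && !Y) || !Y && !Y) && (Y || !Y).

E1: Z && !Y && ((!Y || !W) && !Y || !Z)
    = Z && !Y && (!Y || !Z)
    = Z && !Y
E2: Z && (Y && !(Y || Y && !Y) || !Y && !Y) && (Y || !Y)
    = Z && (Y && !Y || !Y && !Y) && (Y || !Y)
    = Z && !Y && (Y || !Y)
    = Z && !Y
Both reduce to Z && !Y, so they are equivalent.

Yes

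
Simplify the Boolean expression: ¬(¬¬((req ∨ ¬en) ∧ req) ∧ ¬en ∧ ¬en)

¬(¬¬((req ∨ ¬en) ∧ req) ∧ ¬en ∧ ¬en)
= ¬(¬¬((req ∨ ¬en) ∧ req) ∧ ¬en)   (idempotence)
= ¬(¬¬req ∧ ¬en)   (absorption)
= ¬req ∨ en   (De Morgan)

¬req ∨ en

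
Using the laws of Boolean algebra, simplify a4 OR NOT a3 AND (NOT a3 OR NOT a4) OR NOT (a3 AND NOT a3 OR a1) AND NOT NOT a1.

a4 OR NOT a3 AND (NOT a3 OR NOT a4) OR NOT (a3 AND NOT a3 OR a1) AND NOT NOT a1
= a4 OR NOT a3 AND (NOT a3 OR NOT a4) OR NOT (a3 AND NOT a3 OR a1) AND a1
= a4 OR NOT a3 AND (NOT a3 OR NOT a4) OR NOT a1 AND a1
= a4 OR NOT a3 OR NOT a1 AND a1
= a4 OR NOT a3

a4 OR NOT a3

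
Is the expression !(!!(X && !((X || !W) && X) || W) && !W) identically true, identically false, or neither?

identically true

!(!!(X && !((X || !W) && X) || W) && !W)
= !(!!(X && !X || W) && !W)
= !(!!W && !W)
= !W || W
= true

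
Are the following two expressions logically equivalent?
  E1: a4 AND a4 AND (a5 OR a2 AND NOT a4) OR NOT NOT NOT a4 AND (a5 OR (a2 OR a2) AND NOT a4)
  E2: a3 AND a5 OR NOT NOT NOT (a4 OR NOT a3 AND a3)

E1: a4 AND a4 AND (a5 OR a2 AND NOT a4) OR NOT NOT NOT a4 AND (a5 OR (a2 OR a2) AND NOT a4)
    = a4 AND a4 AND (a5 OR a2 AND NOT a4) OR NOT a4 AND (a5 OR (a2 OR a2) AND NOT a4)   (double negation)
    = a4 AND a4 AND (a5 OR a2 AND NOT a4) OR NOT a4 AND (a5 OR a2 AND NOT a4)   (idempotence)
    = a4 AND (a5 OR a2 AND NOT a4) OR NOT a4 AND (a5 OR a2 AND NOT a4)   (idempotence)
    = a5 OR a2 AND NOT a4   (distribution)
E2: a3 AND a5 OR NOT NOT NOT (a4 OR NOT a3 AND a3)
    = a3 AND a5 OR NOT (a4 OR NOT a3 AND a3)   (double negation)
    = a3 AND a5 OR NOT a4   (complement / identity)
These differ: at a2=0, a3=1, a4=0, a5=0, E1 = 0 but E2 = 1.

No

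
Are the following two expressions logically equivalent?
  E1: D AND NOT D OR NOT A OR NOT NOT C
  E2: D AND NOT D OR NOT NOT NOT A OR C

Yes

E1: D AND NOT D OR NOT A OR NOT NOT C
    = NOT A OR NOT NOT C   [complement / identity]
    = NOT A OR C   [double negation]
E2: D AND NOT D OR NOT NOT NOT A OR C
    = D AND NOT D OR NOT A OR C   [double negation]
    = NOT A OR C   [complement / identity]
Both reduce to NOT A OR C, so they are equivalent.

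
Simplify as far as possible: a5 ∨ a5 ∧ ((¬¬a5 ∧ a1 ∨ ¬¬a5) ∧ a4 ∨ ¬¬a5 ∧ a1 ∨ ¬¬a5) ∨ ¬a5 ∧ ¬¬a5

a5

a5 ∨ a5 ∧ ((¬¬a5 ∧ a1 ∨ ¬¬a5) ∧ a4 ∨ ¬¬a5 ∧ a1 ∨ ¬¬a5) ∨ ¬a5 ∧ ¬¬a5
= a5 ∨ a5 ∧ (¬¬a5 ∧ a1 ∨ ¬¬a5) ∨ ¬a5 ∧ ¬¬a5   [absorption]
= a5 ∨ a5 ∧ ¬¬a5 ∨ ¬a5 ∧ ¬¬a5   [absorption]
= a5 ∨ ¬¬a5   [distribution]
= a5 ∨ a5   [double negation]
= a5   [idempotence]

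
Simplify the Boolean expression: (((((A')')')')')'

A

(((((A')')')')')'
= (((A')')')'   [double negation]
= (A')'   [double negation]
= A   [double negation]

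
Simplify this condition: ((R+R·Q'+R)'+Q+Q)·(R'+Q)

R'+Q

((R+R·Q'+R)'+Q+Q)·(R'+Q)
= ((R+R)'+Q+Q)·(R'+Q)   (absorption)
= (R'+Q+Q)·(R'+Q)   (idempotence)
= (R'+Q)·(R'+Q)   (idempotence)
= R'+Q   (idempotence)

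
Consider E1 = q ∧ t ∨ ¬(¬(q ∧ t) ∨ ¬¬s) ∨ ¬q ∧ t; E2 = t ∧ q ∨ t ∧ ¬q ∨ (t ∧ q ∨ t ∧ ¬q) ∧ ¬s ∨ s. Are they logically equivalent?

E1: q ∧ t ∨ ¬(¬(q ∧ t) ∨ ¬¬s) ∨ ¬q ∧ t
    = q ∧ t ∨ q ∧ t ∧ ¬s ∨ ¬q ∧ t   (De Morgan)
    = q ∧ t ∨ ¬q ∧ t   (absorption)
    = t   (distribution)
E2: t ∧ q ∨ t ∧ ¬q ∨ (t ∧ q ∨ t ∧ ¬q) ∧ ¬s ∨ s
    = t ∧ q ∨ t ∧ ¬q ∨ s   (absorption)
    = t ∨ s   (distribution)
These differ: at q=0, s=1, t=0, E1 = 0 but E2 = 1.

No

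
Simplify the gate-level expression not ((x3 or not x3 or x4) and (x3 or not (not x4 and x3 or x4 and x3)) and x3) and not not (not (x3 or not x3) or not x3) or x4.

not x3 or x4

not ((x3 or not x3 or x4) and (x3 or not (not x4 and x3 or x4 and x3)) and x3) and not not (not (x3 or not x3) or not x3) or x4
= not ((x3 or not x3 or x4) and (x3 or not (not x4 and x3 or x4 and x3)) and x3) and not ((x3 or not x3) and x3) or x4
= not ((x3 or not x3 or x4) and (x3 or not x3) and x3) and not ((x3 or not x3) and x3) or x4
= not ((x3 or not x3) and x3) and not ((x3 or not x3) and x3) or x4
= not ((x3 or not x3) and x3) or x4
= not x3 or x4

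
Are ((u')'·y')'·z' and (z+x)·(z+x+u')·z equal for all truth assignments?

No

E1: ((u')'·y')'·z'
    = (u'+y)·z'   — De Morgan
E2: (z+x)·(z+x+u')·z
    = (z+x)·z   — absorption
    = z   — absorption
These differ: at u=1, x=0, y=0, z=1, E1 = 0 but E2 = 1.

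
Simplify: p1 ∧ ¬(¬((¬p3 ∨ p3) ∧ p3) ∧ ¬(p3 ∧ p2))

p1 ∧ ¬(¬((¬p3 ∨ p3) ∧ p3) ∧ ¬(p3 ∧ p2))
= p1 ∧ ((¬p3 ∨ p3) ∧ p3 ∨ p3 ∧ p2)   [De Morgan]
= p1 ∧ (p3 ∨ p3 ∧ p2)   [complement / identity]
= p1 ∧ p3   [absorption]

p1 ∧ p3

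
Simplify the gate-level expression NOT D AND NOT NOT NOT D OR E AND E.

NOT D AND NOT NOT NOT D OR E AND E
= NOT D AND NOT D OR E AND E   — double negation
= NOT D AND NOT D OR E   — idempotence
= NOT D OR E   — idempotence

NOT D OR E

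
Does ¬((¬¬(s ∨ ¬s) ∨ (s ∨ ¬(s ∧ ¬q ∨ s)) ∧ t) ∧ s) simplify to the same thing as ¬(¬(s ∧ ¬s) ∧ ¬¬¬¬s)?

Yes

E1: ¬((¬¬(s ∨ ¬s) ∨ (s ∨ ¬(s ∧ ¬q ∨ s)) ∧ t) ∧ s)
    = ¬((¬¬(s ∨ ¬s) ∨ (s ∨ ¬s) ∧ t) ∧ s)   — absorption
    = ¬((s ∨ ¬s ∨ (s ∨ ¬s) ∧ t) ∧ s)   — double negation
    = ¬((s ∨ ¬s) ∧ s)   — absorption
    = ¬s   — complement / identity
E2: ¬(¬(s ∧ ¬s) ∧ ¬¬¬¬s)
    = ¬(¬(s ∧ ¬s) ∧ ¬¬s)   — double negation
    = s ∧ ¬s ∨ ¬s   — De Morgan
    = ¬s   — complement / identity
Both reduce to ¬s, so they are equivalent.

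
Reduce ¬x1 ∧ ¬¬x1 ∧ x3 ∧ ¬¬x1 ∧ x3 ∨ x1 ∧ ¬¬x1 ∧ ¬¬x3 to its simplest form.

¬x1 ∧ ¬¬x1 ∧ x3 ∧ ¬¬x1 ∧ x3 ∨ x1 ∧ ¬¬x1 ∧ ¬¬x3
= ¬x1 ∧ ¬¬x1 ∧ x3 ∧ ¬¬x1 ∧ x3 ∨ x1 ∧ ¬¬x1 ∧ x3   (double negation)
= ¬x1 ∧ ¬¬x1 ∧ x3 ∨ x1 ∧ ¬¬x1 ∧ x3   (idempotence)
= ¬¬x1 ∧ x3   (distribution)
= x1 ∧ x3   (double negation)

x1 ∧ x3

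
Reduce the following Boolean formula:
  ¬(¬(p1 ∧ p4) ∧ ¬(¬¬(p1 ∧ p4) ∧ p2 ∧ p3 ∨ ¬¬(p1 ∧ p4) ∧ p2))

¬(¬(p1 ∧ p4) ∧ ¬(¬¬(p1 ∧ p4) ∧ p2 ∧ p3 ∨ ¬¬(p1 ∧ p4) ∧ p2))
= ¬(¬(p1 ∧ p4) ∧ ¬(¬¬(p1 ∧ p4) ∧ p2))
= ¬(¬(p1 ∧ p4) ∧ ¬(p1 ∧ p4 ∧ p2))
= p1 ∧ p4 ∨ p1 ∧ p4 ∧ p2
= p1 ∧ p4

p1 ∧ p4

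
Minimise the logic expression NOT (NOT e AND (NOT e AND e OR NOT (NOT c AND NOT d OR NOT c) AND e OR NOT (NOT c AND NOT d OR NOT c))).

NOT (NOT e AND (NOT e AND e OR NOT (NOT c AND NOT d OR NOT c) AND e OR NOT (NOT c AND NOT d OR NOT c)))
= NOT (NOT e AND (NOT (NOT c AND NOT d OR NOT c) AND e OR NOT (NOT c AND NOT d OR NOT c)))   (complement / identity)
= NOT (NOT e AND NOT (NOT c AND NOT d OR NOT c))   (absorption)
= e OR NOT c AND NOT d OR NOT c   (De Morgan)
= e OR NOT c   (absorption)

e OR NOT c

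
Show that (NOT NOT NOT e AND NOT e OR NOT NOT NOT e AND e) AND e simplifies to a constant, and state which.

(NOT NOT NOT e AND NOT e OR NOT NOT NOT e AND e) AND e
= NOT NOT NOT e AND e   (distribution)
= NOT e AND e   (double negation)
= FALSE   (complement)

FALSE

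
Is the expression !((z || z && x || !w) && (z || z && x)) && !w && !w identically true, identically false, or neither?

!((z || z && x || !w) && (z || z && x)) && !w && !w
= !(z || z && x) && !w && !w   [absorption]
= !(z || z && x) && !w   [idempotence]
= !z && !w   [absorption]
This depends on w, z, so it is not a constant.

neither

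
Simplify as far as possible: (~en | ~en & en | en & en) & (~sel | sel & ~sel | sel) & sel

(~en | ~en & en | en & en) & (~sel | sel & ~sel | sel) & sel
= (~en | ~en & en | en & en) & (~sel | sel) & sel   (complement / identity)
= (~en | en) & (~sel | sel) & sel   (distribution)
= (~sel | sel) & sel   (complement / identity)
= sel   (complement / identity)

sel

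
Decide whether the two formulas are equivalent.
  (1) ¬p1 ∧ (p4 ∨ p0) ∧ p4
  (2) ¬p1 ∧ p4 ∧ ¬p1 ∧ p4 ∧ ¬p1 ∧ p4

Yes

E1: ¬p1 ∧ (p4 ∨ p0) ∧ p4
    = ¬p1 ∧ p4   [absorption]
E2: ¬p1 ∧ p4 ∧ ¬p1 ∧ p4 ∧ ¬p1 ∧ p4
    = ¬p1 ∧ p4 ∧ ¬p1 ∧ p4   [idempotence]
    = ¬p1 ∧ p4   [idempotence]
Both reduce to ¬p1 ∧ p4, so they are equivalent.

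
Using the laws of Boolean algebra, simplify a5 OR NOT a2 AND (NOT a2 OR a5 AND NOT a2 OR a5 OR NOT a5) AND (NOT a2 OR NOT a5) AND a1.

a5 OR NOT a2 AND (NOT a2 OR a5 AND NOT a2 OR a5 OR NOT a5) AND (NOT a2 OR NOT a5) AND a1
= a5 OR NOT a2 AND ((NOT a2 OR a5 AND NOT a2 OR a5) AND NOT a2 OR NOT a5) AND a1
= a5 OR NOT a2 AND ((NOT a2 OR a5) AND NOT a2 OR NOT a5) AND a1
= a5 OR NOT a2 AND (NOT a2 OR NOT a5) AND a1
= a5 OR NOT a2 AND a1

a5 OR NOT a2 AND a1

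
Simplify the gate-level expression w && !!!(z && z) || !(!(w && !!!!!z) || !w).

w && !z

w && !!!(z && z) || !(!(w && !!!!!z) || !w)
= w && !!!(z && z) || w && !!!!!z && w
= w && !!!z || w && !!!!!z && w
= w && !!!z || w && !!!z && w
= w && !!!z
= w && !z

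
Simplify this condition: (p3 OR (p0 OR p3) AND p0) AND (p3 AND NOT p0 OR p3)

(p3 OR (p0 OR p3) AND p0) AND (p3 AND NOT p0 OR p3)
= (p3 OR p0) AND (p3 AND NOT p0 OR p3)   (absorption)
= (p3 OR p0) AND p3   (absorption)
= p3   (absorption)

p3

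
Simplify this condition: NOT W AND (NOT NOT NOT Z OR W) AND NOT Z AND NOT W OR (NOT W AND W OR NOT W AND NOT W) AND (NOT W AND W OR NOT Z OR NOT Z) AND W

NOT W AND (NOT NOT NOT Z OR W) AND NOT Z AND NOT W OR (NOT W AND W OR NOT W AND NOT W) AND (NOT W AND W OR NOT Z OR NOT Z) AND W
= NOT W AND (NOT NOT NOT Z OR W) AND NOT Z AND NOT W OR NOT W AND (NOT W AND W OR NOT Z OR NOT Z) AND W   [distribution]
= NOT W AND (NOT NOT NOT Z OR W) AND NOT Z AND NOT W OR NOT W AND (NOT Z OR NOT Z) AND W   [complement / identity]
= NOT W AND (NOT NOT NOT Z OR W) AND NOT Z AND NOT W OR NOT W AND NOT Z AND W   [idempotence]
= NOT W AND (NOT Z OR W) AND NOT Z AND NOT W OR NOT W AND NOT Z AND W   [double negation]
= NOT W AND NOT Z AND NOT W OR NOT W AND NOT Z AND W   [absorption]
= NOT W AND NOT Z   [distribution]

NOT W AND NOT Z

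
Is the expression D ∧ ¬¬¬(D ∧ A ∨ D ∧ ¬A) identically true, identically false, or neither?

identically false

D ∧ ¬¬¬(D ∧ A ∨ D ∧ ¬A)
= D ∧ ¬¬¬D   [distribution]
= D ∧ ¬D   [double negation]
= False   [complement]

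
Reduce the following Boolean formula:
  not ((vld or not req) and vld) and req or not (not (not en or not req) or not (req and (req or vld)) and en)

not ((vld or not req) and vld) and req or not (not (not en or not req) or not (req and (req or vld)) and en)
= not ((vld or not req) and vld) and req or not (not (not en or not req) or not req and en)   [absorption]
= not ((vld or not req) and vld) and req or not (en and req or not req and en)   [De Morgan]
= not ((vld or not req) and vld) and req or not en   [distribution]
= not vld and req or not en   [absorption]

not vld and req or not en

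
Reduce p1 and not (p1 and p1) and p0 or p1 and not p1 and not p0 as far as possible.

False

p1 and not (p1 and p1) and p0 or p1 and not p1 and not p0
= p1 and not p1 and p0 or p1 and not p1 and not p0   [idempotence]
= p1 and not p1   [distribution]
= False   [complement]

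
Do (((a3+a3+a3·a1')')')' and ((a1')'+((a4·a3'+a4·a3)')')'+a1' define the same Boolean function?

No

E1: (((a3+a3+a3·a1')')')'
    = (a3+a3+a3·a1')'
    = (a3+a3)'
    = a3'
E2: ((a1')'+((a4·a3'+a4·a3)')')'+a1'
    = a1'·(a4·a3'+a4·a3)'+a1'
    = a1'·a4'+a1'
    = a1'
These differ: at a1=1, a3=0, a4=0, E1 = 1 but E2 = 0.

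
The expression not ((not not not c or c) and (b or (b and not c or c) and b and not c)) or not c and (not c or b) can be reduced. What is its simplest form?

not ((not not not c or c) and (b or (b and not c or c) and b and not c)) or not c and (not c or b)
= not ((not not not c or c) and (b or (b and not c or c) and b and not c)) or not c   — absorption
= not ((not not not c or c) and (b or b and not c)) or not c   — absorption
= not ((not not not c or c) and b) or not c   — absorption
= not ((not c or c) and b) or not c   — double negation
= not b or not c   — complement / identity

not b or not c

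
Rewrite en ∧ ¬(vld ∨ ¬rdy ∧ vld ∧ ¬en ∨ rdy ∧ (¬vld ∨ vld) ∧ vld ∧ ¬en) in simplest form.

en ∧ ¬(vld ∨ ¬rdy ∧ vld ∧ ¬en ∨ rdy ∧ (¬vld ∨ vld) ∧ vld ∧ ¬en)
= en ∧ ¬(vld ∨ ¬rdy ∧ vld ∧ ¬en ∨ rdy ∧ vld ∧ ¬en)   — complement / identity
= en ∧ ¬(vld ∨ vld ∧ ¬en)   — distribution
= en ∧ ¬vld   — absorption

en ∧ ¬vld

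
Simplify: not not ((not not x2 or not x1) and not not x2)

not not ((not not x2 or not x1) and not not x2)
= not not not not x2
= not not x2
= x2

x2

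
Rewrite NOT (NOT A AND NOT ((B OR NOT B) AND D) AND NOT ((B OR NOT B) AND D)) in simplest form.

NOT (NOT A AND NOT ((B OR NOT B) AND D) AND NOT ((B OR NOT B) AND D))
= NOT (NOT A AND NOT ((B OR NOT B) AND D))   [idempotence]
= A OR (B OR NOT B) AND D   [De Morgan]
= A OR D   [complement / identity]

A OR D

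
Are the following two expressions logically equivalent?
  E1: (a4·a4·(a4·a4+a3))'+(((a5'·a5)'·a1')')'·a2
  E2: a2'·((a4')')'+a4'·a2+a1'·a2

Yes

E1: (a4·a4·(a4·a4+a3))'+(((a5'·a5)'·a1')')'·a2
    = (a4·a4)'+(((a5'·a5)'·a1')')'·a2   — absorption
    = (a4·a4)'+(a5'·a5+a1)'·a2   — De Morgan
    = (a4·a4)'+a1'·a2   — complement / identity
    = a4'+a1'·a2   — idempotence
E2: a2'·((a4')')'+a4'·a2+a1'·a2
    = a2'·a4'+a4'·a2+a1'·a2   — double negation
    = a4'+a1'·a2   — distribution
Both reduce to a4'+a1'·a2, so they are equivalent.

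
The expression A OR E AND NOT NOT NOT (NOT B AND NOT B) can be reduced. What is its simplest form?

A OR E AND NOT NOT NOT (NOT B AND NOT B)
= A OR E AND NOT NOT (B OR B)   — De Morgan
= A OR E AND NOT NOT B   — idempotence
= A OR E AND B   — double negation

A OR E AND B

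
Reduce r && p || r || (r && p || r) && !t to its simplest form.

r && p || r || (r && p || r) && !t
= r && p || r   (absorption)
= r   (absorption)

r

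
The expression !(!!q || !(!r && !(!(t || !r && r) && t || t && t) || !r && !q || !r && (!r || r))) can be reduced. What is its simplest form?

!q && !r

!(!!q || !(!r && !(!(t || !r && r) && t || t && t) || !r && !q || !r && (!r || r)))
= !(!!q || !(!r && !(!t && t || t && t) || !r && !q || !r && (!r || r)))
= !(!!q || !(!r && !t || !r && !q || !r && (!r || r)))
= !(!!q || !(!r && !t || !r && !q || !r))
= !(!!q || !(!r && !t || !r))
= !(!!q || !!r)
= !q && !r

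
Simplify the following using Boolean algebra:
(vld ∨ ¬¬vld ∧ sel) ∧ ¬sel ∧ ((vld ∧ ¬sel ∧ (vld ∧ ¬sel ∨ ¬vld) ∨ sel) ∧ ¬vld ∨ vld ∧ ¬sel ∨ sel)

(vld ∨ ¬¬vld ∧ sel) ∧ ¬sel ∧ ((vld ∧ ¬sel ∧ (vld ∧ ¬sel ∨ ¬vld) ∨ sel) ∧ ¬vld ∨ vld ∧ ¬sel ∨ sel)
= (vld ∨ vld ∧ sel) ∧ ¬sel ∧ ((vld ∧ ¬sel ∧ (vld ∧ ¬sel ∨ ¬vld) ∨ sel) ∧ ¬vld ∨ vld ∧ ¬sel ∨ sel)   — double negation
= (vld ∨ vld ∧ sel) ∧ ¬sel ∧ ((vld ∧ ¬sel ∨ sel) ∧ ¬vld ∨ vld ∧ ¬sel ∨ sel)   — absorption
= vld ∧ ¬sel ∧ ((vld ∧ ¬sel ∨ sel) ∧ ¬vld ∨ vld ∧ ¬sel ∨ sel)   — absorption
= vld ∧ ¬sel ∧ (vld ∧ ¬sel ∨ sel)   — absorption
= vld ∧ ¬sel   — absorption

vld ∧ ¬sel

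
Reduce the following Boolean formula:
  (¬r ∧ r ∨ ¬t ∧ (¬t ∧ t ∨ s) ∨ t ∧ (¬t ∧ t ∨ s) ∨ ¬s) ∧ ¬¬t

t

(¬r ∧ r ∨ ¬t ∧ (¬t ∧ t ∨ s) ∨ t ∧ (¬t ∧ t ∨ s) ∨ ¬s) ∧ ¬¬t
= (¬r ∧ r ∨ ¬t ∧ t ∨ s ∨ ¬s) ∧ ¬¬t
= (¬r ∧ r ∨ ¬t ∧ t ∨ s ∨ ¬s) ∧ t
= (¬r ∧ r ∨ s ∨ ¬s) ∧ t
= (s ∨ ¬s) ∧ t
= t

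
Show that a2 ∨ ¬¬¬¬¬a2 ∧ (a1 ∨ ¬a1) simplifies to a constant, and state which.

a2 ∨ ¬¬¬¬¬a2 ∧ (a1 ∨ ¬a1)
= a2 ∨ ¬¬¬a2 ∧ (a1 ∨ ¬a1)   [double negation]
= a2 ∨ ¬a2 ∧ (a1 ∨ ¬a1)   [double negation]
= a2 ∨ ¬a2   [complement / identity]
= True   [complement]

True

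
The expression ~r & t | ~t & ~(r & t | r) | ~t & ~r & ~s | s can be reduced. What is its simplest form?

~r | s

~r & t | ~t & ~(r & t | r) | ~t & ~r & ~s | s
= ~r & t | ~t & ~r | ~t & ~r & ~s | s   — absorption
= ~r & t | ~t & ~r | s   — absorption
= ~r | s   — distribution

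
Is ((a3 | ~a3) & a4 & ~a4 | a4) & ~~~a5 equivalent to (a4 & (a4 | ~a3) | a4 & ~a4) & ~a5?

E1: ((a3 | ~a3) & a4 & ~a4 | a4) & ~~~a5
    = (a4 & ~a4 | a4) & ~~~a5   [complement / identity]
    = (a4 & ~a4 | a4) & ~a5   [double negation]
    = a4 & ~a5   [complement / identity]
E2: (a4 & (a4 | ~a3) | a4 & ~a4) & ~a5
    = (a4 | a4 & ~a4) & ~a5   [absorption]
    = a4 & ~a5   [complement / identity]
Both reduce to a4 & ~a5, so they are equivalent.

Yes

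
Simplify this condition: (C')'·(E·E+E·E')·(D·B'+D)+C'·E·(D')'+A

E·D+A

(C')'·(E·E+E·E')·(D·B'+D)+C'·E·(D')'+A
= (C')'·(E·E+E·E')·D+C'·E·(D')'+A   (absorption)
= C·(E·E+E·E')·D+C'·E·(D')'+A   (double negation)
= C·E·D+C'·E·(D')'+A   (distribution)
= C·E·D+C'·E·D+A   (double negation)
= E·D+A   (distribution)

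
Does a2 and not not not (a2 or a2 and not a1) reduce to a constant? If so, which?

a2 and not not not (a2 or a2 and not a1)
= a2 and not (a2 or a2 and not a1)
= a2 and not a2
= False

yes, False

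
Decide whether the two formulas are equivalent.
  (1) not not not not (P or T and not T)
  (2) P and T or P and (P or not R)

E1: not not not not (P or T and not T)
    = not not (P or T and not T)   (double negation)
    = not not P   (complement / identity)
    = P   (double negation)
E2: P and T or P and (P or not R)
    = P and T or P   (absorption)
    = P   (absorption)
Both reduce to P, so they are equivalent.

Yes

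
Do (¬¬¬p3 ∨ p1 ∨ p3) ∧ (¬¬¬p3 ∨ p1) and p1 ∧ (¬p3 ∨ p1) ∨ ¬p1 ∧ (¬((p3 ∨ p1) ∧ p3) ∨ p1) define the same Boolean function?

E1: (¬¬¬p3 ∨ p1 ∨ p3) ∧ (¬¬¬p3 ∨ p1)
    = ¬¬¬p3 ∨ p1   — absorption
    = ¬p3 ∨ p1   — double negation
E2: p1 ∧ (¬p3 ∨ p1) ∨ ¬p1 ∧ (¬((p3 ∨ p1) ∧ p3) ∨ p1)
    = p1 ∧ (¬p3 ∨ p1) ∨ ¬p1 ∧ (¬p3 ∨ p1)   — absorption
    = ¬p3 ∨ p1   — distribution
Both reduce to ¬p3 ∨ p1, so they are equivalent.

Yes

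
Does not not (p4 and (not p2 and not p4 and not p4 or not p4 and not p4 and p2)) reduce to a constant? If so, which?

not not (p4 and (not p2 and not p4 and not p4 or not p4 and not p4 and p2))
= not not (p4 and not p4 and not p4)
= p4 and not p4 and not p4
= p4 and not p4
= False

yes, False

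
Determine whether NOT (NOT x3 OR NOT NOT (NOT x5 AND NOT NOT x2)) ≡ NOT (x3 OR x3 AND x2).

E1: NOT (NOT x3 OR NOT NOT (NOT x5 AND NOT NOT x2))
    = NOT (NOT x3 OR NOT (x5 OR NOT x2))   — De Morgan
    = x3 AND (x5 OR NOT x2)   — De Morgan
E2: NOT (x3 OR x3 AND x2)
    = NOT x3   — absorption
These differ: at x2=0, x3=0, x5=0, E1 = 0 but E2 = 1.

No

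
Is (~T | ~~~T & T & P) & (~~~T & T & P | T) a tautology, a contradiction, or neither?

(~T | ~~~T & T & P) & (~~~T & T & P | T)
= ~T & T | ~~~T & T & P
= ~T & T | ~T & T & P
= ~T & T
= 0

contradiction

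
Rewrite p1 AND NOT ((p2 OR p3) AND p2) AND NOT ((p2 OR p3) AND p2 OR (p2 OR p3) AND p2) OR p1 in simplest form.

p1 AND NOT ((p2 OR p3) AND p2) AND NOT ((p2 OR p3) AND p2 OR (p2 OR p3) AND p2) OR p1
= p1 AND NOT ((p2 OR p3) AND p2) AND NOT ((p2 OR p3) AND p2) OR p1   — idempotence
= p1 AND NOT ((p2 OR p3) AND p2) OR p1   — idempotence
= p1 AND NOT p2 OR p1   — absorption
= p1   — absorption

p1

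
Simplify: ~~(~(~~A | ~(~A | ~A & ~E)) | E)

~~(~(~~A | ~(~A | ~A & ~E)) | E)
= ~~(~(~~A | ~~A) | E)   (absorption)
= ~(~~A | ~~A) | E   (double negation)
= ~A & ~A | E   (De Morgan)
= ~A | E   (idempotence)

~A | E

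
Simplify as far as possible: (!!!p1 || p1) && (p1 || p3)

(!!!p1 || p1) && (p1 || p3)
= (!p1 || p1) && (p1 || p3)   [double negation]
= p1 || p3   [complement / identity]

p1 || p3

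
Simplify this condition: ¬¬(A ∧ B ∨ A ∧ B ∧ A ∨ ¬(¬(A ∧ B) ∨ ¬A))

¬¬(A ∧ B ∨ A ∧ B ∧ A ∨ ¬(¬(A ∧ B) ∨ ¬A))
= ¬¬(A ∧ B ∨ A ∧ B ∧ A ∨ A ∧ B ∧ A)   [De Morgan]
= ¬¬(A ∧ B ∨ A ∧ B ∧ A)   [idempotence]
= A ∧ B ∨ A ∧ B ∧ A   [double negation]
= A ∧ B   [absorption]

A ∧ B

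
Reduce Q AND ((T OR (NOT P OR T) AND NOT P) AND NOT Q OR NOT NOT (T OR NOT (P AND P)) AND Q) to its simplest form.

Q AND (T OR NOT P)

Q AND ((T OR (NOT P OR T) AND NOT P) AND NOT Q OR NOT NOT (T OR NOT (P AND P)) AND Q)
= Q AND ((T OR (NOT P OR T) AND NOT P) AND NOT Q OR (T OR NOT (P AND P)) AND Q)   (double negation)
= Q AND ((T OR NOT P) AND NOT Q OR (T OR NOT (P AND P)) AND Q)   (absorption)
= Q AND ((T OR NOT P) AND NOT Q OR (T OR NOT P) AND Q)   (idempotence)
= Q AND (T OR NOT P)   (distribution)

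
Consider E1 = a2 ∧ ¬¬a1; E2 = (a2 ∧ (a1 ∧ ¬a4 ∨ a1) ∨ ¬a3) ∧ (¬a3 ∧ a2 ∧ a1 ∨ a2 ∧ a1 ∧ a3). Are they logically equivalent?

E1: a2 ∧ ¬¬a1
    = a2 ∧ a1   [double negation]
E2: (a2 ∧ (a1 ∧ ¬a4 ∨ a1) ∨ ¬a3) ∧ (¬a3 ∧ a2 ∧ a1 ∨ a2 ∧ a1 ∧ a3)
    = (a2 ∧ (a1 ∧ ¬a4 ∨ a1) ∨ ¬a3) ∧ a2 ∧ a1   [distribution]
    = (a2 ∧ a1 ∨ ¬a3) ∧ a2 ∧ a1   [absorption]
    = a2 ∧ a1   [absorption]
Both reduce to a2 ∧ a1, so they are equivalent.

Yes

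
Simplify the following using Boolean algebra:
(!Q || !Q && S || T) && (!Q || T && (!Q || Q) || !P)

(!Q || !Q && S || T) && (!Q || T && (!Q || Q) || !P)
= (!Q || T) && (!Q || T && (!Q || Q) || !P)   — absorption
= (!Q || T) && (!Q || T || !P)   — complement / identity
= !Q || T   — absorption

!Q || T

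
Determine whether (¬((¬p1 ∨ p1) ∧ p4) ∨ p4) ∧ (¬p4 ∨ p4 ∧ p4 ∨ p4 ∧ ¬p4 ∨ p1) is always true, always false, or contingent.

(¬((¬p1 ∨ p1) ∧ p4) ∨ p4) ∧ (¬p4 ∨ p4 ∧ p4 ∨ p4 ∧ ¬p4 ∨ p1)
= (¬p4 ∨ p4) ∧ (¬p4 ∨ p4 ∧ p4 ∨ p4 ∧ ¬p4 ∨ p1)   (complement / identity)
= (¬p4 ∨ p4) ∧ (¬p4 ∨ p4 ∨ p1)   (distribution)
= ¬p4 ∨ p4   (absorption)
= True   (complement)

always true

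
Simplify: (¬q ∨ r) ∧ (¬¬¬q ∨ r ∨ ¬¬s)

¬q ∨ r

(¬q ∨ r) ∧ (¬¬¬q ∨ r ∨ ¬¬s)
= (¬q ∨ r) ∧ (¬q ∨ r ∨ ¬¬s)   (double negation)
= (¬q ∨ r) ∧ (¬q ∨ r ∨ s)   (double negation)
= ¬q ∨ r   (absorption)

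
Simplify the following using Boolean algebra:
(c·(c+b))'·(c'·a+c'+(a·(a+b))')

c'

(c·(c+b))'·(c'·a+c'+(a·(a+b))')
= (c·(c+b))'·(c'·a+c'+a')
= c'·(c'·a+c'+a')
= c'·(c'+a')
= c'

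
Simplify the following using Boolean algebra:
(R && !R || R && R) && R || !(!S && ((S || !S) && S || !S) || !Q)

R || S && Q

(R && !R || R && R) && R || !(!S && ((S || !S) && S || !S) || !Q)
= R && R || !(!S && ((S || !S) && S || !S) || !Q)   — distribution
= R || !(!S && ((S || !S) && S || !S) || !Q)   — idempotence
= R || !(!S && (S || !S) || !Q)   — complement / identity
= R || !(!S || !Q)   — complement / identity
= R || S && Q   — De Morgan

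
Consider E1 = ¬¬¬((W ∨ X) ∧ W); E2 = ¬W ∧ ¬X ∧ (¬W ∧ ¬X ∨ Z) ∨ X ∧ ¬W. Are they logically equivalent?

Yes

E1: ¬¬¬((W ∨ X) ∧ W)
    = ¬¬¬W   [absorption]
    = ¬W   [double negation]
E2: ¬W ∧ ¬X ∧ (¬W ∧ ¬X ∨ Z) ∨ X ∧ ¬W
    = ¬W ∧ ¬X ∨ X ∧ ¬W   [absorption]
    = ¬W   [distribution]
Both reduce to ¬W, so they are equivalent.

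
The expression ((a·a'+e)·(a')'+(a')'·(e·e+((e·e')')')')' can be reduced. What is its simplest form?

a'

((a·a'+e)·(a')'+(a')'·(e·e+((e·e')')')')'
= ((a·a'+e)·(a')'+(a')'·(e·e+e·e')')'
= ((a·a'+e)·(a')'+(a')'·e')'
= (e·(a')'+(a')'·e')'
= ((a')')'
= a'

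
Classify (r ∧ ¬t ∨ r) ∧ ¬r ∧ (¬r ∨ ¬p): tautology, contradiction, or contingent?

contradiction

(r ∧ ¬t ∨ r) ∧ ¬r ∧ (¬r ∨ ¬p)
= (r ∧ ¬t ∨ r) ∧ ¬r   [absorption]
= r ∧ ¬r   [absorption]
= False   [complement]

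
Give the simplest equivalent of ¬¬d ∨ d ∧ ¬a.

d

¬¬d ∨ d ∧ ¬a
= d ∨ d ∧ ¬a   — double negation
= d   — absorption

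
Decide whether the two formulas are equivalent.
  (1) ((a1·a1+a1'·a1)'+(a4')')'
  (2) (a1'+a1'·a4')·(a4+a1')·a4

No

E1: ((a1·a1+a1'·a1)'+(a4')')'
    = (a1'+(a4')')'   (distribution)
    = a1·a4'   (De Morgan)
E2: (a1'+a1'·a4')·(a4+a1')·a4
    = a1'·(a4+a1')·a4   (absorption)
    = a1'·a4   (absorption)
These differ: at a1=0, a4=1, E1 = 0 but E2 = 1.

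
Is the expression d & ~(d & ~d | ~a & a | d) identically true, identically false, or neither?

identically false

d & ~(d & ~d | ~a & a | d)
= d & ~(d & ~d | d)   — complement / identity
= d & ~d   — complement / identity
= 0   — complement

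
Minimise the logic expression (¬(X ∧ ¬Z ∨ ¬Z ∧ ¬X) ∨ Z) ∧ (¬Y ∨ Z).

(¬(X ∧ ¬Z ∨ ¬Z ∧ ¬X) ∨ Z) ∧ (¬Y ∨ Z)
= Z ∨ ¬(X ∧ ¬Z ∨ ¬Z ∧ ¬X) ∧ ¬Y   [distribution]
= Z ∨ ¬¬Z ∧ ¬Y   [distribution]
= Z ∨ Z ∧ ¬Y   [double negation]
= Z   [absorption]

Z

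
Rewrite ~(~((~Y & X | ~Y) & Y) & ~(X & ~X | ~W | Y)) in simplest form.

~W | Y

~(~((~Y & X | ~Y) & Y) & ~(X & ~X | ~W | Y))
= ~(~(~Y & Y) & ~(X & ~X | ~W | Y))   (absorption)
= ~Y & Y | X & ~X | ~W | Y   (De Morgan)
= X & ~X | ~W | Y   (complement / identity)
= ~W | Y   (complement / identity)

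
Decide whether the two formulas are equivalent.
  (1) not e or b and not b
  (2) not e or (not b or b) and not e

Yes

E1: not e or b and not b
    = not e
E2: not e or (not b or b) and not e
    = not e or not e
    = not e
Both reduce to not e, so they are equivalent.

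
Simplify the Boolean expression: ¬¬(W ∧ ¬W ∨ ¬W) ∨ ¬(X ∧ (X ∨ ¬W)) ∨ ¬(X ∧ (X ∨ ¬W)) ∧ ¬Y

¬W ∨ ¬X

¬¬(W ∧ ¬W ∨ ¬W) ∨ ¬(X ∧ (X ∨ ¬W)) ∨ ¬(X ∧ (X ∨ ¬W)) ∧ ¬Y
= ¬¬(W ∧ ¬W ∨ ¬W) ∨ ¬(X ∧ (X ∨ ¬W))   (absorption)
= ¬¬¬W ∨ ¬(X ∧ (X ∨ ¬W))   (complement / identity)
= ¬¬¬W ∨ ¬X   (absorption)
= ¬W ∨ ¬X   (double negation)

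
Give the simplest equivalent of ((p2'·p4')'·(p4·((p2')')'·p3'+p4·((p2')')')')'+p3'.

((p2'·p4')'·(p4·((p2')')'·p3'+p4·((p2')')')')'+p3'
= ((p2'·p4')'·(p4·((p2')')')')'+p3'   [absorption]
= p2'·p4'+p4·((p2')')'+p3'   [De Morgan]
= p2'·p4'+p4·p2'+p3'   [double negation]
= p2'+p3'   [distribution]

p2'+p3'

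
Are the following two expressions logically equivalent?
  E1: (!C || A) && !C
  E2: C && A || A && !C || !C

No

E1: (!C || A) && !C
    = !C   [absorption]
E2: C && A || A && !C || !C
    = A || !C   [distribution]
These differ: at A=1, C=1, E1 = 0 but E2 = 1.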